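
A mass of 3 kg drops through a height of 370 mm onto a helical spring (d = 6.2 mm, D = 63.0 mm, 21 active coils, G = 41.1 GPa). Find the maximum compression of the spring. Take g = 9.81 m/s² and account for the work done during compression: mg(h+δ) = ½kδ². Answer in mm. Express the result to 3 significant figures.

k = Gd⁴/(8D³N_a) = (41.1×10³)(6.2⁴)/(8·63.0³·21) = 1.4457 N/mm
W = mg = 3 × 9.81 = 29.43 N
½kδ² − Wδ − Wh = 0 → δ = (W + √(W² + 2kWh))/k
δ = (29.43 + √(866.12 + 31484.7))/1.4457 = (29.43 + 179.86)/1.4457 = 144.77 mm

145 mm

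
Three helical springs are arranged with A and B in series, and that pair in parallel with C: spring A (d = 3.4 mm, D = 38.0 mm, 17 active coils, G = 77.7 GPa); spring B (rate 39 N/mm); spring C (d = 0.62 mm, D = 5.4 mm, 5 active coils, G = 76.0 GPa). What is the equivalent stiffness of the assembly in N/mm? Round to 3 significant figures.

3.13 N/mm

k_A = Gd⁴/(8D³N_a) = (77.7×10³)(3.4⁴)/(8·38.0³·17) = 1.3914 N/mm
k_C = Gd⁴/(8D³N_a) = (76.0×10³)(0.62⁴)/(8·5.4³·5) = 1.7829 N/mm
Springs A,B series: k_AB = 1/(1/1.3914+1/39) = 1.3435 N/mm; parallel with C: k_eq = 1.3435+1.7829 = 3.1264 N/mm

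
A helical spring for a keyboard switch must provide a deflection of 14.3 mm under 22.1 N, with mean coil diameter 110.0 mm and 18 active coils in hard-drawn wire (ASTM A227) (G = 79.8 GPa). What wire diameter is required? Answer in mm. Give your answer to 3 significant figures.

7.81 mm

Required rate k = F/δ = 22.1/14.3 = 1.5455 N/mm
d = (8D³N_a·k / G)^(1/4) = (8·110.0³·18·1.5455 / (79.8×10³))^0.25
  = (3711.9)^0.25 = 7.8055 mm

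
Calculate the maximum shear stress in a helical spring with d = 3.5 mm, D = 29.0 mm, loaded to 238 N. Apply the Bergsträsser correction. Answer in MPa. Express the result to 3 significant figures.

Spring index C = D/d = 29.0/3.5 = 8.2857
K_B = (4C+2)/(4C−3) = 35.143/30.143 = 1.1659
τ₀ = 8FD/(πd³) = 8·238·29.0/(π·3.5³) = 55216/134.7 = 409.93 MPa
τ_max = K·τ₀ = 1.1659 × 409.93 = 477.93 MPa

478 MPa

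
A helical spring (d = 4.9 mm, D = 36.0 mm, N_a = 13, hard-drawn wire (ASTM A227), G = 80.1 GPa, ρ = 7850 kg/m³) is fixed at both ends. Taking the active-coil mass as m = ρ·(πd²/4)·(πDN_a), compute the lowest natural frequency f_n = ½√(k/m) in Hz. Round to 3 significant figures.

k = Gd⁴/(8D³N_a) = (80.1×10³)(4.9⁴)/(8·36.0³·13) = 9.5165 N/mm = 9516.5 N/m
Wire length L = πDN_a = π·36.0·13 = 1470.3 mm
m = ρ·(πd²/4)·L = 7850 × 18.857×10⁻⁶ m² × 1.4703 m = 0.21764 kg
f_n = ½√(k/m) = 0.5·√(9516.5/0.21764) = 0.5·√(43725) = 104.55 Hz

105 Hz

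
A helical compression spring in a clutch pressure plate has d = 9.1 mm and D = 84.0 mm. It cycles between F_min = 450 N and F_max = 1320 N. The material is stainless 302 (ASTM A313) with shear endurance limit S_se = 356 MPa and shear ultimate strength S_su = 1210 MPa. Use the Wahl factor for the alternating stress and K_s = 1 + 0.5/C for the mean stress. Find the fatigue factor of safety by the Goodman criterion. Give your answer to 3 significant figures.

C = D/d = 84.0/9.1 = 9.2308; K_W = (4C−1)/(4C−4)+0.615/C = 1.1577; K_s = 1+0.5/C = 1.0542
F_a = (F_max−F_min)/2 = 435 N; F_m = (F_max+F_min)/2 = 885 N
τ_a = K_W·8F_aD/(πd³) = 1.1577 × 123.48 = 142.95 MPa
τ_m = K_s·8F_mD/(πd³) = 1.0542 × 251.21 = 264.82 MPa
Goodman: 1/n_f = τ_a/S_se + τ_m/S_su = 142.95/356 + 264.82/1210 = 0.40156 + 0.21886 = 0.62042
n_f = 1/0.62042 = 1.612

1.61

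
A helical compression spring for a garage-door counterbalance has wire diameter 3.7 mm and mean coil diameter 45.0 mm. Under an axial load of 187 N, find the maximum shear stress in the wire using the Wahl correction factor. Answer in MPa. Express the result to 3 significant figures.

473 MPa

Spring index C = D/d = 45.0/3.7 = 12.1622
K_W = (4C−1)/(4C−4) + 0.615/C = 47.649/44.649 + 0.0506 = 1.1178
τ₀ = 8FD/(πd³) = 8·187·45.0/(π·3.7³) = 67320/159.13 = 423.05 MPa
τ_max = K·τ₀ = 1.1178 × 423.05 = 472.86 MPa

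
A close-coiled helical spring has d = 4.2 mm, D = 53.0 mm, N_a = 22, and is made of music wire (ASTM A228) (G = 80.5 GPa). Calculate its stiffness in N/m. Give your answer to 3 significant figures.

k = Gd⁴/(8D³N_a) = (80.5×10³ × 4.2⁴) / (8 × 53.0³ × 22)
  = 2.50492e+07 / 2.62024e+07 = 0.95599 N/mm = 955.99 N/m

956 N/m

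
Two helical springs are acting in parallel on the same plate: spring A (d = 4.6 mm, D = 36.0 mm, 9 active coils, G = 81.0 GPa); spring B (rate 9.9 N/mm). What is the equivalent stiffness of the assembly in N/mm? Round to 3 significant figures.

k_A = Gd⁴/(8D³N_a) = (81.0×10³)(4.6⁴)/(8·36.0³·9) = 10.796 N/mm
Parallel: k_eq = 10.796 + 9.9 = 20.696 N/mm

20.7 N/mm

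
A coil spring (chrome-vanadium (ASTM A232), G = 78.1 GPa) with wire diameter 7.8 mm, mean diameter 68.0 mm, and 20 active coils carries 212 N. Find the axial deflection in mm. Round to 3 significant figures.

k = Gd⁴/(8D³N_a) = (78.1×10³)(7.8⁴)/(8·68.0³·20) = 5.7462 N/mm
δ = F/k = 212 / 5.7462 = 36.894 mm

36.9 mm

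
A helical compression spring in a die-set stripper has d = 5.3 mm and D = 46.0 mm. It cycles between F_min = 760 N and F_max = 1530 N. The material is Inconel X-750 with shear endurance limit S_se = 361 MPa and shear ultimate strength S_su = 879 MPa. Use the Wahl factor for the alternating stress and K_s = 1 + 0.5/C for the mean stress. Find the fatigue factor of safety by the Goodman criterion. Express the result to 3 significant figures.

0.484

C = D/d = 46.0/5.3 = 8.6792; K_W = (4C−1)/(4C−4)+0.615/C = 1.1685; K_s = 1+0.5/C = 1.0576
F_a = (F_max−F_min)/2 = 385 N; F_m = (F_max+F_min)/2 = 1145 N
τ_a = K_W·8F_aD/(πd³) = 1.1685 × 302.92 = 353.97 MPa
τ_m = K_s·8F_mD/(πd³) = 1.0576 × 900.9 = 952.8 MPa
Goodman: 1/n_f = τ_a/S_se + τ_m/S_su = 353.97/361 + 952.8/879 = 0.98053 + 1.08396 = 2.0645
n_f = 1/2.0645 = 0.4844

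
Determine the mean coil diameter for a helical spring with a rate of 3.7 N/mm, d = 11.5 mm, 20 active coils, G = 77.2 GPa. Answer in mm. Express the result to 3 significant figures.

132 mm

D = (Gd⁴/(8N_a·k))^(1/3) = (77.2×10³·11.5⁴/(8·20·3.7))^(1/3)
  = (2.2808e+06)^(1/3) = 131.6323 mm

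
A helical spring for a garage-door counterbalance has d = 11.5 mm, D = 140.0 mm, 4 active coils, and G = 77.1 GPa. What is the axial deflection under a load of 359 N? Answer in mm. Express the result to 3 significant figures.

23.4 mm

k = Gd⁴/(8D³N_a) = (77.1×10³)(11.5⁴)/(8·140.0³·4) = 15.357 N/mm
δ = F/k = 359 / 15.357 = 23.377 mm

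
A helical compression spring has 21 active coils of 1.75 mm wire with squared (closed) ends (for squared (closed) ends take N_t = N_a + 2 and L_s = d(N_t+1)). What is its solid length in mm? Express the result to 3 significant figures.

squared (closed) ends: N_t = N_a + 2 = 21 + 2 = 23
L_s = d·(N_t+1) = 1.75 × 24 = 42 mm

42.0 mm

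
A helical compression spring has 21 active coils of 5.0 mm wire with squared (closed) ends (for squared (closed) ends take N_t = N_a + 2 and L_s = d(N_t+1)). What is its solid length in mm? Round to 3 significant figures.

squared (closed) ends: N_t = N_a + 2 = 21 + 2 = 23
L_s = d·(N_t+1) = 5.0 × 24 = 120 mm

120 mm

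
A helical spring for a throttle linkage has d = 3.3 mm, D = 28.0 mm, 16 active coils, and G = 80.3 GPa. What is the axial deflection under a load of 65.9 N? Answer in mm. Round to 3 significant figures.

k = Gd⁴/(8D³N_a) = (80.3×10³)(3.3⁴)/(8·28.0³·16) = 3.3891 N/mm
δ = F/k = 65.9 / 3.3891 = 19.445 mm

19.4 mm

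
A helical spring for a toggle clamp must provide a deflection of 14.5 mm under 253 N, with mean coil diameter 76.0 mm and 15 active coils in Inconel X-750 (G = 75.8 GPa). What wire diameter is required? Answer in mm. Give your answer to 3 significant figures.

Required rate k = F/δ = 253/14.5 = 17.448 N/mm
d = (8D³N_a·k / G)^(1/4) = (8·76.0³·15·17.448 / (75.8×10³))^0.25
  = (12126)^0.25 = 10.4936 mm

10.5 mm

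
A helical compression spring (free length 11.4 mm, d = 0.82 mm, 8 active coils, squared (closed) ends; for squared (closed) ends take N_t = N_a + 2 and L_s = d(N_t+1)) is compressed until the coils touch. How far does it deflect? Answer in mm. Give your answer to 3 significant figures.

2.38 mm

N_t = 10; L_s = 0.82·11 = 9.02 mm
δ_solid = L₀ − L_s = 11.4 − 9.02 = 2.38 mm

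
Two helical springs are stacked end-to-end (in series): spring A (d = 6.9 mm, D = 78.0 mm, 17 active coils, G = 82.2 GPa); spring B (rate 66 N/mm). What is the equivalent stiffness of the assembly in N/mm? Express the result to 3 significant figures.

k_A = Gd⁴/(8D³N_a) = (82.2×10³)(6.9⁴)/(8·78.0³·17) = 2.887 N/mm
Series: 1/k_eq = 1/2.887 + 1/66 = 0.36153; k_eq = 2.766 N/mm

2.77 N/mm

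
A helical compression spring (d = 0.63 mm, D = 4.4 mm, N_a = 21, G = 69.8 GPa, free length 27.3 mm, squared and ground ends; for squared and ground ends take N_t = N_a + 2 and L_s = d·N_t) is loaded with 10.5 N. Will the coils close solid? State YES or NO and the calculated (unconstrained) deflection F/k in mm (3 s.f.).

k = Gd⁴/(8D³N_a) = (69.8×10³)(0.63⁴)/(8·4.4³·21) = 0.76833 N/mm
N_t = 23; L_s = 0.63·23 = 14.49 mm; δ_solid = L₀ − L_s = 27.3 − 14.49 = 12.81 mm
δ = F/k = 10.5/0.76833 = 13.666 mm
δ ≥ δ_solid → spring goes solid

YES, δ = 13.7 mm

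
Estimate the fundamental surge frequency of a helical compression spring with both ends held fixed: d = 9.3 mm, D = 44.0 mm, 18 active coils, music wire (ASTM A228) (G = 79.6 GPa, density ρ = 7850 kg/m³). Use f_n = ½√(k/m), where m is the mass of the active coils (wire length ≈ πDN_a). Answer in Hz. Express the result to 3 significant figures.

95.6 Hz

k = Gd⁴/(8D³N_a) = (79.6×10³)(9.3⁴)/(8·44.0³·18) = 48.543 N/mm = 48543 N/m
Wire length L = πDN_a = π·44.0·18 = 2488.1 mm
m = ρ·(πd²/4)·L = 7850 × 67.929×10⁻⁶ m² × 2.4881 m = 1.3268 kg
f_n = ½√(k/m) = 0.5·√(48543/1.3268) = 0.5·√(36587) = 95.638 Hz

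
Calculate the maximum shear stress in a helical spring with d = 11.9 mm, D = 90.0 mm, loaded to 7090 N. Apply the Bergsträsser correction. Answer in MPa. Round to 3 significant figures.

1140 MPa

Spring index C = D/d = 90.0/11.9 = 7.5630
K_B = (4C+2)/(4C−3) = 32.252/27.252 = 1.1835
τ₀ = 8FD/(πd³) = 8·7090·90.0/(π·11.9³) = 5.1048e+06/5294.1 = 964.25 MPa
τ_max = K·τ₀ = 1.1835 × 964.25 = 1141.2 MPa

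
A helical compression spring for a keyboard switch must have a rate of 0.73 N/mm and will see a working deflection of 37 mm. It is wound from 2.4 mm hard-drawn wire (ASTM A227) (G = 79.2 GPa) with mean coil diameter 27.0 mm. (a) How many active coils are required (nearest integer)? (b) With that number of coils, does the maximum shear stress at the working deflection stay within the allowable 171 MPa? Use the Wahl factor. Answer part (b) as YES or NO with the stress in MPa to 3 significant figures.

(a) 23 coils; (b) YES, τ_max = 151 MPa

N_a = Gd⁴/(8D³k) = (79.2×10³)(2.4⁴)/(8·27.0³·0.73) = 22.86 → N_a = 23
Actual rate k = Gd⁴/(8D³·23) = 0.72554 N/mm
Working load F = kδ = 0.72554·37 = 26.845 N
C = 27.0/2.4 = 11.2500; K_W = (4C−1)/(4C−4)+0.615/C = 1.1278
τ_max = K_W·8FD/(πd³) = 1.1278·133.52 = 150.58 MPa
τ_max ≤ 171 MPa → acceptable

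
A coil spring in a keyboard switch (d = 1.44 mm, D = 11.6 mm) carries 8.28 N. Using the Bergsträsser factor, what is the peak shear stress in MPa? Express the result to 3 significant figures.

Spring index C = D/d = 11.6/1.44 = 8.0556
K_B = (4C+2)/(4C−3) = 34.222/29.222 = 1.1711
τ₀ = 8FD/(πd³) = 8·8.28·11.6/(π·1.44³) = 768.384/9.3807 = 81.911 MPa
τ_max = K·τ₀ = 1.1711 × 81.911 = 95.926 MPa

95.9 MPa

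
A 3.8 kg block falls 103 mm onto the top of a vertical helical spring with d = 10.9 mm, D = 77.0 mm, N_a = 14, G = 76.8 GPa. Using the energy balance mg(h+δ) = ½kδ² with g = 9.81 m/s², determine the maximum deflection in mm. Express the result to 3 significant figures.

20.9 mm

k = Gd⁴/(8D³N_a) = (76.8×10³)(10.9⁴)/(8·77.0³·14) = 21.202 N/mm
W = mg = 3.8 × 9.81 = 37.278 N
½kδ² − Wδ − Wh = 0 → δ = (W + √(W² + 2kWh))/k
δ = (37.278 + √(1389.6 + 162816))/21.202 = (37.278 + 405.22)/21.202 = 20.871 mm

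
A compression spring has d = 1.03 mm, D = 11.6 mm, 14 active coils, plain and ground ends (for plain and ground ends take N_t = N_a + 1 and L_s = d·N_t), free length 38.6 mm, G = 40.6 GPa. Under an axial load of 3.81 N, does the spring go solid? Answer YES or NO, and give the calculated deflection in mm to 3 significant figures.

NO, δ = 14.6 mm

k = Gd⁴/(8D³N_a) = (40.6×10³)(1.03⁴)/(8·11.6³·14) = 0.26139 N/mm
N_t = 15; L_s = 1.03·15 = 15.45 mm; δ_solid = L₀ − L_s = 38.6 − 15.45 = 23.15 mm
δ = F/k = 3.81/0.26139 = 14.576 mm
δ < δ_solid → spring does not go solid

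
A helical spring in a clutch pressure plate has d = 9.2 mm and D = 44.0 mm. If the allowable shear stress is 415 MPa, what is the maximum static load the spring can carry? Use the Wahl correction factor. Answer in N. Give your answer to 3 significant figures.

C = D/d = 44.0/9.2 = 4.7826
K_W = (4C−1)/(4C−4) + 0.615/C = 18.130/15.130 + 0.1286 = 1.3269
τ_max = K·8FD/(πd³) → F_max = τ_allow·πd³/(8DK)
F_max = 415·π·9.2³/(8·44.0·1.3269) = 1.0152e+06/467.06 = 2173.7 N

2170 N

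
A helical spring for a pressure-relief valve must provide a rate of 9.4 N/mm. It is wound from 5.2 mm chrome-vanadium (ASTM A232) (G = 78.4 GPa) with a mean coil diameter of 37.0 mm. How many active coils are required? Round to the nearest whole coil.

15

N_a = Gd⁴/(8D³k) = (78.4×10³ × 5.2⁴)/(8 × 37.0³ × 9.4)
    = 5.73231e+07 / 3.80911e+06 = 15.05 → 15 coils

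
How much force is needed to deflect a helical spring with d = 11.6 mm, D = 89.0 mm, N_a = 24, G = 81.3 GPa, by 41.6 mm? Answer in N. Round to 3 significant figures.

k = Gd⁴/(8D³N_a) = (81.3×10³)(11.6⁴)/(8·89.0³·24) = 10.876 N/mm
F = k·δ = 10.876 × 41.6 = 452.42 N

452 N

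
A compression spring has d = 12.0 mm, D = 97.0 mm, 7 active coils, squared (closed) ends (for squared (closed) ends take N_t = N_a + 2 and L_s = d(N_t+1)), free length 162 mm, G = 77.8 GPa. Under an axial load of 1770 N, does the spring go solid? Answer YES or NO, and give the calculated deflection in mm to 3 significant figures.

YES, δ = 56.1 mm

k = Gd⁴/(8D³N_a) = (77.8×10³)(12.0⁴)/(8·97.0³·7) = 31.565 N/mm
N_t = 9; L_s = 12.0·10 = 120 mm; δ_solid = L₀ − L_s = 162 − 120 = 42 mm
δ = F/k = 1770/31.565 = 56.075 mm
δ ≥ δ_solid → spring goes solid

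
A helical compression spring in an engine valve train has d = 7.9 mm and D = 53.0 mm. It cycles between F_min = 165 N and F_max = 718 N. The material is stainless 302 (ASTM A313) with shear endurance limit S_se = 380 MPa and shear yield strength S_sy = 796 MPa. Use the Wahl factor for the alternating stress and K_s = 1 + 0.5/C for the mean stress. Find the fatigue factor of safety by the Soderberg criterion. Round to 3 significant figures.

C = D/d = 53.0/7.9 = 6.7089; K_W = (4C−1)/(4C−4)+0.615/C = 1.2230; K_s = 1+0.5/C = 1.0745
F_a = (F_max−F_min)/2 = 276.5 N; F_m = (F_max+F_min)/2 = 441.5 N
τ_a = K_W·8F_aD/(πd³) = 1.2230 × 75.688 = 92.57 MPa
τ_m = K_s·8F_mD/(πd³) = 1.0745 × 120.86 = 129.86 MPa
Soderberg: 1/n_f = τ_a/S_se + τ_m/S_sy = 92.57/380 + 129.86/796 = 0.24361 + 0.16314 = 0.40675
n_f = 1/0.40675 = 2.459

2.46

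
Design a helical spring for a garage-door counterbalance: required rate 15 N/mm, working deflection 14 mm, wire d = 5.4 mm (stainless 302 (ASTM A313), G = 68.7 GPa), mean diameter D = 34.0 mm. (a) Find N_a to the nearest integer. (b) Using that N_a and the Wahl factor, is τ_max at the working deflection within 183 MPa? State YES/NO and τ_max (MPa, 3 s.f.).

N_a = Gd⁴/(8D³k) = (68.7×10³)(5.4⁴)/(8·34.0³·15) = 12.39 → N_a = 12
Actual rate k = Gd⁴/(8D³·12) = 15.482 N/mm
Working load F = kδ = 15.482·14 = 216.75 N
C = 34.0/5.4 = 6.2963; K_W = (4C−1)/(4C−4)+0.615/C = 1.2393
τ_max = K_W·8FD/(πd³) = 1.2393·119.18 = 147.69 MPa
τ_max ≤ 183 MPa → acceptable

(a) 12 coils; (b) YES, τ_max = 148 MPa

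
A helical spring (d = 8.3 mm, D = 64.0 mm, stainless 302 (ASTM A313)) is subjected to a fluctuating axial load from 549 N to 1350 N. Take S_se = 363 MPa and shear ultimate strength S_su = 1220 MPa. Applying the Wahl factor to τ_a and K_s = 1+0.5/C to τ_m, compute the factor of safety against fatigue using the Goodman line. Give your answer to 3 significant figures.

C = D/d = 64.0/8.3 = 7.7108; K_W = (4C−1)/(4C−4)+0.615/C = 1.1915; K_s = 1+0.5/C = 1.0648
F_a = (F_max−F_min)/2 = 400.5 N; F_m = (F_max+F_min)/2 = 949.5 N
τ_a = K_W·8F_aD/(πd³) = 1.1915 × 114.15 = 136.02 MPa
τ_m = K_s·8F_mD/(πd³) = 1.0648 × 270.63 = 288.18 MPa
Goodman: 1/n_f = τ_a/S_se + τ_m/S_su = 136.02/363 + 288.18/1220 = 0.37470 + 0.23621 = 0.61091
n_f = 1/0.61091 = 1.637

1.64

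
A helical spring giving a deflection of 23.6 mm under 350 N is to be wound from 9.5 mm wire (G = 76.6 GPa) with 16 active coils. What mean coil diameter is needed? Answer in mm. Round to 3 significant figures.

Required rate k = F/δ = 350/23.6 = 14.831 N/mm
D = (Gd⁴/(8N_a·k))^(1/3) = (76.6×10³·9.5⁴/(8·16·14.831))^(1/3)
  = (328668)^(1/3) = 69.0111 mm

69.0 mm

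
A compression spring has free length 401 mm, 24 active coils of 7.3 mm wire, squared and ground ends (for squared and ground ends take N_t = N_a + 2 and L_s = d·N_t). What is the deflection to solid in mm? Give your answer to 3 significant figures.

N_t = 26; L_s = 7.3·26 = 189.8 mm
δ_solid = L₀ − L_s = 401 − 189.8 = 211.2 mm

211 mm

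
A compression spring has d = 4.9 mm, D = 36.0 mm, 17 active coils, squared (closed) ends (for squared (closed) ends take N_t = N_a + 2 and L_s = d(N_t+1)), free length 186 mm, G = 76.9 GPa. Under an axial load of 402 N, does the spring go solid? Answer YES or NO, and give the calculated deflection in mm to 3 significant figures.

NO, δ = 57.5 mm

k = Gd⁴/(8D³N_a) = (76.9×10³)(4.9⁴)/(8·36.0³·17) = 6.9866 N/mm
N_t = 19; L_s = 4.9·20 = 98 mm; δ_solid = L₀ − L_s = 186 − 98 = 88 mm
δ = F/k = 402/6.9866 = 57.539 mm
δ < δ_solid → spring does not go solid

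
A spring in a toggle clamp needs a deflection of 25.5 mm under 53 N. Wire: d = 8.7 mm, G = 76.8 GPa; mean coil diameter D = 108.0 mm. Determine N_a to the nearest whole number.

21

Required rate k = F/δ = 53/25.5 = 2.0784 N/mm
N_a = Gd⁴/(8D³k) = (76.8×10³ × 8.7⁴)/(8 × 108.0³ × 2.0784)
    = 4.39985e+08 / 2.09458e+07 = 21.01 → 21 coils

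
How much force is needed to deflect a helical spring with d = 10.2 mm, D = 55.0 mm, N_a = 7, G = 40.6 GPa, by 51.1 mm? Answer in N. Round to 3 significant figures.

2410 N

k = Gd⁴/(8D³N_a) = (40.6×10³)(10.2⁴)/(8·55.0³·7) = 47.168 N/mm
F = k·δ = 47.168 × 51.1 = 2410.3 N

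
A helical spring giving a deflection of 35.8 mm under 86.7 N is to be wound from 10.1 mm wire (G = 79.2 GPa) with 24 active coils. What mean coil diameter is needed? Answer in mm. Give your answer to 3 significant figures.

Required rate k = F/δ = 86.7/35.8 = 2.4218 N/mm
D = (Gd⁴/(8N_a·k))^(1/3) = (79.2×10³·10.1⁴/(8·24·2.4218))^(1/3)
  = (1.77245e+06)^(1/3) = 121.0202 mm

121 mm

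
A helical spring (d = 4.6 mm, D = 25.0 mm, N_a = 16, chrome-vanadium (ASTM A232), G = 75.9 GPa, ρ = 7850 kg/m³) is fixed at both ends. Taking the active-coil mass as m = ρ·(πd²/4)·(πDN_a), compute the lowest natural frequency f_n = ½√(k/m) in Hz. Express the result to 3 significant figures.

161 Hz

k = Gd⁴/(8D³N_a) = (75.9×10³)(4.6⁴)/(8·25.0³·16) = 16.992 N/mm = 16992 N/m
Wire length L = πDN_a = π·25.0·16 = 1256.6 mm
m = ρ·(πd²/4)·L = 7850 × 16.619×10⁻⁶ m² × 1.2566 m = 0.16394 kg
f_n = ½√(k/m) = 0.5·√(16992/0.16394) = 0.5·√(1.0365e+05) = 160.97 Hz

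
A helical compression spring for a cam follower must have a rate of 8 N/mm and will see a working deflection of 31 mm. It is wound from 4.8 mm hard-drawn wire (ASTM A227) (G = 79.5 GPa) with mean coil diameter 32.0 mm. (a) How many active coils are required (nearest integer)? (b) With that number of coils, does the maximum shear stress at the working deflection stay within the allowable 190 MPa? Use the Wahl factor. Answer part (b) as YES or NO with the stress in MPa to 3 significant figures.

(a) 20 coils; (b) NO, τ_max = 225 MPa

N_a = Gd⁴/(8D³k) = (79.5×10³)(4.8⁴)/(8·32.0³·8) = 20.12 → N_a = 20
Actual rate k = Gd⁴/(8D³·20) = 8.0494 N/mm
Working load F = kδ = 8.0494·31 = 249.53 N
C = 32.0/4.8 = 6.6667; K_W = (4C−1)/(4C−4)+0.615/C = 1.2246
τ_max = K_W·8FD/(πd³) = 1.2246·183.86 = 225.16 MPa
τ_max > 190 MPa → exceeds allowable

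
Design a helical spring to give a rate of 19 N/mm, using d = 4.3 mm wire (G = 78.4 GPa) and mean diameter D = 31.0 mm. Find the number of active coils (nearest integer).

6

N_a = Gd⁴/(8D³k) = (78.4×10³ × 4.3⁴)/(8 × 31.0³ × 19)
    = 2.68034e+07 / 4.52823e+06 = 5.919 → 6 coils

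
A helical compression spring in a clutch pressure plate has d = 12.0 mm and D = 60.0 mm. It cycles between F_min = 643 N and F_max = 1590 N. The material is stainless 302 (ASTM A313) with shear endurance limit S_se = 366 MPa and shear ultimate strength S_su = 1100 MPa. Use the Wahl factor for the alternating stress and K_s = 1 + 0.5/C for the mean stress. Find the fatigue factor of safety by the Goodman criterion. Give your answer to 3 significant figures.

4.02

C = D/d = 60.0/12.0 = 5.0000; K_W = (4C−1)/(4C−4)+0.615/C = 1.3105; K_s = 1+0.5/C = 1.1000
F_a = (F_max−F_min)/2 = 473.5 N; F_m = (F_max+F_min)/2 = 1116.5 N
τ_a = K_W·8F_aD/(πd³) = 1.3105 × 41.867 = 54.866 MPa
τ_m = K_s·8F_mD/(πd³) = 1.1000 × 98.72 = 108.59 MPa
Goodman: 1/n_f = τ_a/S_se + τ_m/S_su = 54.866/366 + 108.59/1100 = 0.14991 + 0.09872 = 0.24863
n_f = 1/0.24863 = 4.022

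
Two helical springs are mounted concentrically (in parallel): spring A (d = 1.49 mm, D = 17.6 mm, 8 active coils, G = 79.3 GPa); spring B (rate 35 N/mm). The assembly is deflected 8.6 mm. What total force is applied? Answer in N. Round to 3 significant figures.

k_A = Gd⁴/(8D³N_a) = (79.3×10³)(1.49⁴)/(8·17.6³·8) = 1.1202 N/mm
Parallel: k_eq = 1.1202 + 35 = 36.12 N/mm
F = k_eq·δ = 36.12·8.6 = 310.63 N

311 N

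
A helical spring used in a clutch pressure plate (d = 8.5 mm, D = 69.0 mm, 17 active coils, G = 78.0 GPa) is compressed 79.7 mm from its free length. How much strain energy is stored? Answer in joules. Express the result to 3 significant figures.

28.9 J

k = Gd⁴/(8D³N_a) = (78.0×10³)(8.5⁴)/(8·69.0³·17) = 9.1135 N/mm
U = ½kδ² = 0.5 × 9.1135 × 79.7² = 28945 N·mm = 28.945 J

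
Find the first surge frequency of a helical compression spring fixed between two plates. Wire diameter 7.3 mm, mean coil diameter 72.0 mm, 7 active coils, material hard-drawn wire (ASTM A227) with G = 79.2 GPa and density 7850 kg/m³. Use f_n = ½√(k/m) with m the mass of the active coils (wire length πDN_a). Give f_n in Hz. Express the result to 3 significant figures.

71.9 Hz

k = Gd⁴/(8D³N_a) = (79.2×10³)(7.3⁴)/(8·72.0³·7) = 10.76 N/mm = 10760 N/m
Wire length L = πDN_a = π·72.0·7 = 1583.4 mm
m = ρ·(πd²/4)·L = 7850 × 41.854×10⁻⁶ m² × 1.5834 m = 0.52022 kg
f_n = ½√(k/m) = 0.5·√(10760/0.52022) = 0.5·√(20685) = 71.911 Hz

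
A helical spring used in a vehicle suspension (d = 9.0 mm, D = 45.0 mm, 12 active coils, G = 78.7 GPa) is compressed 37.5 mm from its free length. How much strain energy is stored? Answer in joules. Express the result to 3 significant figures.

41.5 J

k = Gd⁴/(8D³N_a) = (78.7×10³)(9.0⁴)/(8·45.0³·12) = 59.025 N/mm
U = ½kδ² = 0.5 × 59.025 × 37.5² = 41502 N·mm = 41.502 J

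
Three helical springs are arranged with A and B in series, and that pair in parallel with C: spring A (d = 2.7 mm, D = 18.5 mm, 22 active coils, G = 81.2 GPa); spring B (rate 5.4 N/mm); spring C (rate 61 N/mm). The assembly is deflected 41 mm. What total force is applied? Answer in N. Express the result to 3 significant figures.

k_A = Gd⁴/(8D³N_a) = (81.2×10³)(2.7⁴)/(8·18.5³·22) = 3.8724 N/mm
Springs A,B series: k_AB = 1/(1/3.8724+1/5.4) = 2.2552 N/mm; parallel with C: k_eq = 2.2552+61 = 63.255 N/mm
F = k_eq·δ = 63.255·41 = 2593.5 N

2590 N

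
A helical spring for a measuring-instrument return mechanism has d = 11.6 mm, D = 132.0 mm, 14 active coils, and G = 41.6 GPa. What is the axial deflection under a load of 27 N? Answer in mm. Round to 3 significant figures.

9.23 mm

k = Gd⁴/(8D³N_a) = (41.6×10³)(11.6⁴)/(8·132.0³·14) = 2.9241 N/mm
δ = F/k = 27 / 2.9241 = 9.2338 mm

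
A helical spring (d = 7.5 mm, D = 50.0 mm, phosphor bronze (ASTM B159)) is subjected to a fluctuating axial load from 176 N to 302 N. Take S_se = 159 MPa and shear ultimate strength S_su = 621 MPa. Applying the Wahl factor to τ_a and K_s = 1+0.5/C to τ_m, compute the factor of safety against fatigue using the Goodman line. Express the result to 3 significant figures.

C = D/d = 50.0/7.5 = 6.6667; K_W = (4C−1)/(4C−4)+0.615/C = 1.2246; K_s = 1+0.5/C = 1.0750
F_a = (F_max−F_min)/2 = 63 N; F_m = (F_max+F_min)/2 = 239 N
τ_a = K_W·8F_aD/(πd³) = 1.2246 × 19.014 = 23.284 MPa
τ_m = K_s·8F_mD/(πd³) = 1.0750 × 72.131 = 77.541 MPa
Goodman: 1/n_f = τ_a/S_se + τ_m/S_su = 23.284/159 + 77.541/621 = 0.14644 + 0.12487 = 0.27131
n_f = 1/0.27131 = 3.686

3.69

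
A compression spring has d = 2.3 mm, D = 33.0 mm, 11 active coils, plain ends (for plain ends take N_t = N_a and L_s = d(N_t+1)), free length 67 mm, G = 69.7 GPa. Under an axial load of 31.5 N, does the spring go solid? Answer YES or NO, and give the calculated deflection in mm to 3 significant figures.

k = Gd⁴/(8D³N_a) = (69.7×10³)(2.3⁴)/(8·33.0³·11) = 0.61676 N/mm
N_t = 11; L_s = 2.3·12 = 27.6 mm; δ_solid = L₀ − L_s = 67 − 27.6 = 39.4 mm
δ = F/k = 31.5/0.61676 = 51.073 mm
δ ≥ δ_solid → spring goes solid

YES, δ = 51.1 mm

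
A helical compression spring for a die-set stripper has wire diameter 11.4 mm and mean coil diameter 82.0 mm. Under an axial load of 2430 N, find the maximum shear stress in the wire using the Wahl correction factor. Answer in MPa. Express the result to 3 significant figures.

Spring index C = D/d = 82.0/11.4 = 7.1930
K_W = (4C−1)/(4C−4) + 0.615/C = 27.772/24.772 + 0.0855 = 1.2066
τ₀ = 8FD/(πd³) = 8·2430·82.0/(π·11.4³) = 1.59408e+06/4654.4 = 342.49 MPa
τ_max = K·τ₀ = 1.2066 × 342.49 = 413.25 MPa

413 MPa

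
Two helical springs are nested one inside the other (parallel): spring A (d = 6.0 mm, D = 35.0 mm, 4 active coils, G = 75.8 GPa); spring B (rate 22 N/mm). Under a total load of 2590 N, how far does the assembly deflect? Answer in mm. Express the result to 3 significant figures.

k_A = Gd⁴/(8D³N_a) = (75.8×10³)(6.0⁴)/(8·35.0³·4) = 71.601 N/mm
Parallel: k_eq = 71.601 + 22 = 93.601 N/mm
δ = F/k_eq = 2590/93.601 = 27.671 mm

27.7 mm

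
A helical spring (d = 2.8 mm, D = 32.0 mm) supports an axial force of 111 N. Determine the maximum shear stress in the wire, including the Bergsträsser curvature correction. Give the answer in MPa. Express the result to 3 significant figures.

Spring index C = D/d = 32.0/2.8 = 11.4286
K_B = (4C+2)/(4C−3) = 47.714/42.714 = 1.1171
τ₀ = 8FD/(πd³) = 8·111·32.0/(π·2.8³) = 28416/68.964 = 412.04 MPa
τ_max = K·τ₀ = 1.1171 × 412.04 = 460.27 MPa

460 MPa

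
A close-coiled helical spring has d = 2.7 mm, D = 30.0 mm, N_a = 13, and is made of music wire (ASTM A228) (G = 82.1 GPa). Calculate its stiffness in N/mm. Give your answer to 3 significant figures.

k = Gd⁴/(8D³N_a) = (82.1×10³ × 2.7⁴) / (8 × 30.0³ × 13)
  = 4.36313e+06 / 2.808e+06 = 1.5538 N/mm

1.55 N/mm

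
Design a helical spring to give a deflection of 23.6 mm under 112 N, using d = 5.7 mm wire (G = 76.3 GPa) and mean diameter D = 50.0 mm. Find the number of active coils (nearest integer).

17

Required rate k = F/δ = 112/23.6 = 4.7458 N/mm
N_a = Gd⁴/(8D³k) = (76.3×10³ × 5.7⁴)/(8 × 50.0³ × 4.7458)
    = 8.05423e+07 / 4.74576e+06 = 16.97 → 17 coils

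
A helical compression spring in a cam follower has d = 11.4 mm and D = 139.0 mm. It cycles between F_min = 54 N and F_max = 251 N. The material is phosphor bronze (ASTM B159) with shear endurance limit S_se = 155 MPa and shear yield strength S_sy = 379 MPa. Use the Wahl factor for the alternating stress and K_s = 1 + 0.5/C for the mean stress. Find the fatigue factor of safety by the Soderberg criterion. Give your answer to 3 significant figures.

3.71

C = D/d = 139.0/11.4 = 12.1930; K_W = (4C−1)/(4C−4)+0.615/C = 1.1174; K_s = 1+0.5/C = 1.0410
F_a = (F_max−F_min)/2 = 98.5 N; F_m = (F_max+F_min)/2 = 152.5 N
τ_a = K_W·8F_aD/(πd³) = 1.1174 × 23.533 = 26.297 MPa
τ_m = K_s·8F_mD/(πd³) = 1.0410 × 36.434 = 37.928 MPa
Soderberg: 1/n_f = τ_a/S_se + τ_m/S_sy = 26.297/155 + 37.928/379 = 0.16966 + 0.10007 = 0.26973
n_f = 1/0.26973 = 3.707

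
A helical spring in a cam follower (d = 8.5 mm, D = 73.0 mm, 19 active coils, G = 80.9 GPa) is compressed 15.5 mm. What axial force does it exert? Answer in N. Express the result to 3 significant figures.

111 N

k = Gd⁴/(8D³N_a) = (80.9×10³)(8.5⁴)/(8·73.0³·19) = 7.1419 N/mm
F = k·δ = 7.1419 × 15.5 = 110.7 N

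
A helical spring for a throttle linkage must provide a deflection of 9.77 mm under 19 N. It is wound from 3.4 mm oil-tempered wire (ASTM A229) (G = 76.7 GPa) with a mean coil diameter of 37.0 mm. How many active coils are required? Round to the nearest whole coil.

Required rate k = F/δ = 19/9.77 = 1.9447 N/mm
N_a = Gd⁴/(8D³k) = (76.7×10³ × 3.4⁴)/(8 × 37.0³ × 1.9447)
    = 1.02497e+07 / 788051 = 13.01 → 13 coils

13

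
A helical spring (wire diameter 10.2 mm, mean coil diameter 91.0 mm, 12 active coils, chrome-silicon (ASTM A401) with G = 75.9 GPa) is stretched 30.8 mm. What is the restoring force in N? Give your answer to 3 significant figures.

350 N

k = Gd⁴/(8D³N_a) = (75.9×10³)(10.2⁴)/(8·91.0³·12) = 11.357 N/mm
F = k·δ = 11.357 × 30.8 = 349.78 N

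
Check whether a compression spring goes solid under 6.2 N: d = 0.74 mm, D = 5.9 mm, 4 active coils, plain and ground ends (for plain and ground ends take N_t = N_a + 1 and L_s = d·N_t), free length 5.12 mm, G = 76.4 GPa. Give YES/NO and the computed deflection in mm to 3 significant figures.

YES, δ = 1.78 mm

k = Gd⁴/(8D³N_a) = (76.4×10³)(0.74⁴)/(8·5.9³·4) = 3.4859 N/mm
N_t = 5; L_s = 0.74·5 = 3.7 mm; δ_solid = L₀ − L_s = 5.12 − 3.7 = 1.42 mm
δ = F/k = 6.2/3.4859 = 1.7786 mm
δ ≥ δ_solid → spring goes solid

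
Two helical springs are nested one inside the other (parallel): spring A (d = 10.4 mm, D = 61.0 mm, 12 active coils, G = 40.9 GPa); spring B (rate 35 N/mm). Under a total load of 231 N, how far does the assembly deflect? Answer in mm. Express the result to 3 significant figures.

k_A = Gd⁴/(8D³N_a) = (40.9×10³)(10.4⁴)/(8·61.0³·12) = 21.958 N/mm
Parallel: k_eq = 21.958 + 35 = 56.958 N/mm
δ = F/k_eq = 231/56.958 = 4.0556 mm

4.06 mm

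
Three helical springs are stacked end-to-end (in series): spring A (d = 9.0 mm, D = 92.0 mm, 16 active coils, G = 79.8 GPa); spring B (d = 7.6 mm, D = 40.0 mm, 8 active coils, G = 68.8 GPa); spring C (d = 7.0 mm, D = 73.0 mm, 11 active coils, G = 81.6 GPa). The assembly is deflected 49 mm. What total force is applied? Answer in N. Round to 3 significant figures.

128 N

k_A = Gd⁴/(8D³N_a) = (79.8×10³)(9.0⁴)/(8·92.0³·16) = 5.2529 N/mm
k_B = Gd⁴/(8D³N_a) = (68.8×10³)(7.6⁴)/(8·40.0³·8) = 56.038 N/mm
k_C = Gd⁴/(8D³N_a) = (81.6×10³)(7.0⁴)/(8·73.0³·11) = 5.7231 N/mm
Series: 1/k_eq = 1/5.2529 + 1/56.038 + 1/5.7231 = 0.38295; k_eq = 2.6113 N/mm
F = k_eq·δ = 2.6113·49 = 127.96 N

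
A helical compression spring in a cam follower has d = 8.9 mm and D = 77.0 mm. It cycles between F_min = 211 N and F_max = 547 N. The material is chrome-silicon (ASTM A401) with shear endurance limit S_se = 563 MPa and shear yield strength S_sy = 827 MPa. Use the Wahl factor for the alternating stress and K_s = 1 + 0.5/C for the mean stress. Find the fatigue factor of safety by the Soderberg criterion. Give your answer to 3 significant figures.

4.31

C = D/d = 77.0/8.9 = 8.6517; K_W = (4C−1)/(4C−4)+0.615/C = 1.1691; K_s = 1+0.5/C = 1.0578
F_a = (F_max−F_min)/2 = 168 N; F_m = (F_max+F_min)/2 = 379 N
τ_a = K_W·8F_aD/(πd³) = 1.1691 × 46.727 = 54.629 MPa
τ_m = K_s·8F_mD/(πd³) = 1.0578 × 105.41 = 111.51 MPa
Soderberg: 1/n_f = τ_a/S_se + τ_m/S_sy = 54.629/563 + 111.51/827 = 0.09703 + 0.13483 = 0.23186
n_f = 1/0.23186 = 4.313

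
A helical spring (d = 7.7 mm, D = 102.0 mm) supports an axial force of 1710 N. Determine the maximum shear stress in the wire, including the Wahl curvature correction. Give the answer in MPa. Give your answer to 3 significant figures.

Spring index C = D/d = 102.0/7.7 = 13.2468
K_W = (4C−1)/(4C−4) + 0.615/C = 51.987/48.987 + 0.0464 = 1.1077
τ₀ = 8FD/(πd³) = 8·1710·102.0/(π·7.7³) = 1.39536e+06/1434.2 = 972.89 MPa
τ_max = K·τ₀ = 1.1077 × 972.89 = 1077.6 MPa

1080 MPa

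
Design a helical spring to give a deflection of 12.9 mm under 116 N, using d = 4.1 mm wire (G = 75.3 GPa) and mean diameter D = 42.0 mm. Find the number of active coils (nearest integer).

Required rate k = F/δ = 116/12.9 = 8.9922 N/mm
N_a = Gd⁴/(8D³k) = (75.3×10³ × 4.1⁴)/(8 × 42.0³ × 8.9922)
    = 2.1278e+07 / 5.32974e+06 = 3.992 → 4 coils

4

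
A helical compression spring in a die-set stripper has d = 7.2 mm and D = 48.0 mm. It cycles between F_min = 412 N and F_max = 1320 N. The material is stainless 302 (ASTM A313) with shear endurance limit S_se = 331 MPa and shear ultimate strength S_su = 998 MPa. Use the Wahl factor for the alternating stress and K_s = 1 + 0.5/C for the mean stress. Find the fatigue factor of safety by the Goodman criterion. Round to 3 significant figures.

1.17

C = D/d = 48.0/7.2 = 6.6667; K_W = (4C−1)/(4C−4)+0.615/C = 1.2246; K_s = 1+0.5/C = 1.0750
F_a = (F_max−F_min)/2 = 454 N; F_m = (F_max+F_min)/2 = 866 N
τ_a = K_W·8F_aD/(πd³) = 1.2246 × 148.68 = 182.07 MPa
τ_m = K_s·8F_mD/(πd³) = 1.0750 × 283.6 = 304.87 MPa
Goodman: 1/n_f = τ_a/S_se + τ_m/S_su = 182.07/331 + 304.87/998 = 0.55006 + 0.30548 = 0.85553
n_f = 1/0.85553 = 1.169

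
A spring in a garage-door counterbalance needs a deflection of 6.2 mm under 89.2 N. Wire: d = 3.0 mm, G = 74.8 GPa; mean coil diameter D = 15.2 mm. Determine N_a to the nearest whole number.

15

Required rate k = F/δ = 89.2/6.2 = 14.387 N/mm
N_a = Gd⁴/(8D³k) = (74.8×10³ × 3.0⁴)/(8 × 15.2³ × 14.387)
    = 6.0588e+06 / 404198 = 14.99 → 15 coils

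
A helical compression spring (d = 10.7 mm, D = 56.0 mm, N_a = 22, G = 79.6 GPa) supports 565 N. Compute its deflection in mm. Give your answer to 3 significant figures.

16.7 mm

k = Gd⁴/(8D³N_a) = (79.6×10³)(10.7⁴)/(8·56.0³·22) = 33.758 N/mm
δ = F/k = 565 / 33.758 = 16.737 mm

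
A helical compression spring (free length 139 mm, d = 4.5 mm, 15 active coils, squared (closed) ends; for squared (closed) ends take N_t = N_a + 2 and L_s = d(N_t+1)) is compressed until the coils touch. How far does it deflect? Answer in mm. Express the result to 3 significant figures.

N_t = 17; L_s = 4.5·18 = 81 mm
δ_solid = L₀ − L_s = 139 − 81 = 58 mm

58.0 mm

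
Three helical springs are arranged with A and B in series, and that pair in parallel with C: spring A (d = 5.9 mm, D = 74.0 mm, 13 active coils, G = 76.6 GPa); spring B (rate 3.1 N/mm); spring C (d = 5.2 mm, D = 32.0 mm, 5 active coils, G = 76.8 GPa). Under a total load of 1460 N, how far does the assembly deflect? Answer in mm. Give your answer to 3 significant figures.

k_A = Gd⁴/(8D³N_a) = (76.6×10³)(5.9⁴)/(8·74.0³·13) = 2.2025 N/mm
k_C = Gd⁴/(8D³N_a) = (76.8×10³)(5.2⁴)/(8·32.0³·5) = 42.842 N/mm
Springs A,B series: k_AB = 1/(1/2.2025+1/3.1) = 1.2876 N/mm; parallel with C: k_eq = 1.2876+42.842 = 44.129 N/mm
δ = F/k_eq = 1460/44.129 = 33.085 mm

33.1 mm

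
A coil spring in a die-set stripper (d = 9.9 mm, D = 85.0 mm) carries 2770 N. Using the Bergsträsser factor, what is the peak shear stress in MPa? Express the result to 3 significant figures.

Spring index C = D/d = 85.0/9.9 = 8.5859
K_B = (4C+2)/(4C−3) = 36.343/31.343 = 1.1595
τ₀ = 8FD/(πd³) = 8·2770·85.0/(π·9.9³) = 1.8836e+06/3048.3 = 617.92 MPa
τ_max = K·τ₀ = 1.1595 × 617.92 = 716.49 MPa

716 MPa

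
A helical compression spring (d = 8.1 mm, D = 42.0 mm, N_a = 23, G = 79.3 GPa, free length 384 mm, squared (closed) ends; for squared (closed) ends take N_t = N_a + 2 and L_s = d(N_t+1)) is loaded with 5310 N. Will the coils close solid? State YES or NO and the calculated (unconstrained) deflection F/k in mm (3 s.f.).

k = Gd⁴/(8D³N_a) = (79.3×10³)(8.1⁴)/(8·42.0³·23) = 25.041 N/mm
N_t = 25; L_s = 8.1·26 = 210.6 mm; δ_solid = L₀ − L_s = 384 − 210.6 = 173.4 mm
δ = F/k = 5310/25.041 = 212.05 mm
δ ≥ δ_solid → spring goes solid

YES, δ = 212 mm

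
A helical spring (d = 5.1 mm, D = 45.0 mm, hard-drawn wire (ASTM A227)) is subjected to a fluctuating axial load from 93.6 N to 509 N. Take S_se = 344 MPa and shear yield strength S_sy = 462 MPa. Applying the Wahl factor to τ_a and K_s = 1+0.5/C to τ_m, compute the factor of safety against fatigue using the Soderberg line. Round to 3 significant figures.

C = D/d = 45.0/5.1 = 8.8235; K_W = (4C−1)/(4C−4)+0.615/C = 1.1656; K_s = 1+0.5/C = 1.0567
F_a = (F_max−F_min)/2 = 207.7 N; F_m = (F_max+F_min)/2 = 301.3 N
τ_a = K_W·8F_aD/(πd³) = 1.1656 × 179.42 = 209.13 MPa
τ_m = K_s·8F_mD/(πd³) = 1.0567 × 260.28 = 275.03 MPa
Soderberg: 1/n_f = τ_a/S_se + τ_m/S_sy = 209.13/344 + 275.03/462 = 0.60793 + 0.59530 = 1.2032
n_f = 1/1.2032 = 0.8311

0.831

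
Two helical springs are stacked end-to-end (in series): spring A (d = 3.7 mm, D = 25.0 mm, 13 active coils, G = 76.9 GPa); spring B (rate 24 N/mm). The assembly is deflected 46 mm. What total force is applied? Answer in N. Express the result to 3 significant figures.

k_A = Gd⁴/(8D³N_a) = (76.9×10³)(3.7⁴)/(8·25.0³·13) = 8.8691 N/mm
Series: 1/k_eq = 1/8.8691 + 1/24 = 0.15442; k_eq = 6.4759 N/mm
F = k_eq·δ = 6.4759·46 = 297.89 N

298 N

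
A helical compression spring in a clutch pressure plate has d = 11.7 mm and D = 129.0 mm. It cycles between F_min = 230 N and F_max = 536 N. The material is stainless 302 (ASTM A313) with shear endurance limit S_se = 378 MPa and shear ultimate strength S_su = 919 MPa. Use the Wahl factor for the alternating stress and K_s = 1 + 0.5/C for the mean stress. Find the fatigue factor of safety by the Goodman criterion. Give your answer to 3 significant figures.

C = D/d = 129.0/11.7 = 11.0256; K_W = (4C−1)/(4C−4)+0.615/C = 1.1306; K_s = 1+0.5/C = 1.0453
F_a = (F_max−F_min)/2 = 153 N; F_m = (F_max+F_min)/2 = 383 N
τ_a = K_W·8F_aD/(πd³) = 1.1306 × 31.381 = 35.479 MPa
τ_m = K_s·8F_mD/(πd³) = 1.0453 × 78.554 = 82.117 MPa
Goodman: 1/n_f = τ_a/S_se + τ_m/S_su = 35.479/378 + 82.117/919 = 0.09386 + 0.08935 = 0.18321
n_f = 1/0.18321 = 5.458

5.46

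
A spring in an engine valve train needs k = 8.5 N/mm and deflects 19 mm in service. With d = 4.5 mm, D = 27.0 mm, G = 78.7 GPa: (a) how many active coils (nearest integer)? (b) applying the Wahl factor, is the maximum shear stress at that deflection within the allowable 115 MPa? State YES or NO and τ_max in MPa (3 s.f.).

N_a = Gd⁴/(8D³k) = (78.7×10³)(4.5⁴)/(8·27.0³·8.5) = 24.11 → N_a = 24
Actual rate k = Gd⁴/(8D³·24) = 8.5395 N/mm
Working load F = kδ = 8.5395·19 = 162.25 N
C = 27.0/4.5 = 6.0000; K_W = (4C−1)/(4C−4)+0.615/C = 1.2525
τ_max = K_W·8FD/(πd³) = 1.2525·122.42 = 153.33 MPa
τ_max > 115 MPa → exceeds allowable

(a) 24 coils; (b) NO, τ_max = 153 MPa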